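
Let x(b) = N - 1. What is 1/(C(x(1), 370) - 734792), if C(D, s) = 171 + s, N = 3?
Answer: -1/734251 ≈ -1.3619e-6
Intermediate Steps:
x(b) = 2 (x(b) = 3 - 1 = 2)
1/(C(x(1), 370) - 734792) = 1/((171 + 370) - 734792) = 1/(541 - 734792) = 1/(-734251) = -1/734251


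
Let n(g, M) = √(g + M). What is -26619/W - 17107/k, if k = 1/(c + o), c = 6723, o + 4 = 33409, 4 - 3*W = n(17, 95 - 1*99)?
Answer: -686576172 - 26619*√13 ≈ -6.8667e+8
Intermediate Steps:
n(g, M) = √(M + g)
W = 4/3 - √13/3 (W = 4/3 - √((95 - 1*99) + 17)/3 = 4/3 - √((95 - 99) + 17)/3 = 4/3 - √(-4 + 17)/3 = 4/3 - √13/3 ≈ 0.13148)
o = 33405 (o = -4 + 33409 = 33405)
k = 1/40128 (k = 1/(6723 + 33405) = 1/40128 ≈ 2.4920e-5)
-26619/W - 17107/k = -26619/(4/3 - √13/3) - 17107/1/40128 = -26619/(4/3 - √13/3) - 17107*40128 = -26619/(4/3 - √13/3) - 686469696 = -686469696 - 26619/(4/3 - √13/3)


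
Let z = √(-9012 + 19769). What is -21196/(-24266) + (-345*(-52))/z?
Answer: 10598/12133 + 17940*√10757/10757 ≈ 173.85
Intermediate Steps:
z = √10757 ≈ 103.72
-21196/(-24266) + (-345*(-52))/z = -21196/(-24266) + (-345*(-52))/(√10757) = -21196*(-1/24266) + 17940*(√10757/10757) = 10598/12133 + 17940*√10757/10757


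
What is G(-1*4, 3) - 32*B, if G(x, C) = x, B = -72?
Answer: 2300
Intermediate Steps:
G(-1*4, 3) - 32*B = -1*4 - 32*(-72) = -4 + 2304 = 2300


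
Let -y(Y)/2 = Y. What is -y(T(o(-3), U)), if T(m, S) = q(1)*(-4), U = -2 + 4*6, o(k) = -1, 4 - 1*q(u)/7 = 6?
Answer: 112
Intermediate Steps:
q(u) = -14 (q(u) = 28 - 7*6 = 28 - 42 = -14)
U = 22 (U = -2 + 24 = 22)
T(m, S) = 56 (T(m, S) = -14*(-4) = 56)
y(Y) = -2*Y
-y(T(o(-3), U)) = -(-2)*56 = -1*(-112) = 112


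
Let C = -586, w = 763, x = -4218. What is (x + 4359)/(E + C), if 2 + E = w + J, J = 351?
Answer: 141/526 ≈ 0.26806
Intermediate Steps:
E = 1112 (E = -2 + (763 + 351) = -2 + 1114 = 1112)
(x + 4359)/(E + C) = (-4218 + 4359)/(1112 - 586) = 141/526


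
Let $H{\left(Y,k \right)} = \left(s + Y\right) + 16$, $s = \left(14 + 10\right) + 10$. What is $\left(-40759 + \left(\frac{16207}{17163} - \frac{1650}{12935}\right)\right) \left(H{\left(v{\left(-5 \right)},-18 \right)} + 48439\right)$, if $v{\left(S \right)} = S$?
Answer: $- \frac{87741062960769440}{44400681} \approx -1.9761 \cdot 10^{9}$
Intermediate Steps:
$s = 34$ ($s = 24 + 10 = 34$)
$H{\left(Y,k \right)} = 50 + Y$ ($H{\left(Y,k \right)} = \left(34 + Y\right) + 16 = 50 + Y$)
$\left(-40759 + \left(\frac{16207}{17163} - \frac{1650}{12935}\right)\right) \left(H{\left(v{\left(-5 \right)},-18 \right)} + 48439\right) = \left(-40759 + \left(\frac{16207}{17163} - \frac{1650}{12935}\right)\right) \left(\left(50 - 5\right) + 48439\right) = \left(-40759 + \left(16207 \cdot \frac{1}{17163} - \frac{330}{2587}\right)\right) \left(45 + 48439\right) = \left(-40759 + \left(\frac{16207}{17163} - \frac{330}{2587}\right)\right) 48484 = \left(-40759 + \frac{36263719}{44400681}\right) 48484 = \left(- \frac{1809691093160}{44400681}\right) 48484 = - \frac{87741062960769440}{44400681}$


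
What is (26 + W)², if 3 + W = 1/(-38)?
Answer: 762129/1444 ≈ 527.79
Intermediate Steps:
W = -115/38 (W = -3 + 1/(-38) = -3 - 1/38 = -115/38 ≈ -3.0263)
(26 + W)² = (26 - 115/38)² = (873/38)² = 762129/1444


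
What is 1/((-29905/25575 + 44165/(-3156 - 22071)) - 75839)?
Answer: -43012035/3262115317919 ≈ -1.3185e-5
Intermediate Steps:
1/((-29905/25575 + 44165/(-3156 - 22071)) - 75839) = 1/((-29905*1/25575 + 44165/(-25227)) - 75839) = 1/((-5981/5115 + 44165*(-1/25227)) - 75839) = 1/((-5981/5115 - 44165/25227) - 75839) = 1/(-125595554/43012035 - 75839) = 1/(-3262115317919/43012035) = -43012035/3262115317919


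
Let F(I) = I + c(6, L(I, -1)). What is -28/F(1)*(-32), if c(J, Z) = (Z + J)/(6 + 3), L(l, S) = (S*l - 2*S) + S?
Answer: 2688/5 ≈ 537.60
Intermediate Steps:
L(l, S) = -S + S*l (L(l, S) = (-2*S + S*l) + S = -S + S*l)
c(J, Z) = J/9 + Z/9 (c(J, Z) = (J + Z)/9 = (J + Z)*(⅑) = J/9 + Z/9)
F(I) = 7/9 + 8*I/9 (F(I) = I + ((⅑)*6 + (-(-1 + I))/9) = I + (⅔ + (1 - I)/9) = I + (⅔ + (⅑ - I/9)) = I + (7/9 - I/9) = 7/9 + 8*I/9)
-28/F(1)*(-32) = -28/(7/9 + (8/9)*1)*(-32) = -28/(7/9 + 8/9)*(-32) = -28/5/3*(-32) = -28*⅗*(-32) = -84/5*(-32) = 2688/5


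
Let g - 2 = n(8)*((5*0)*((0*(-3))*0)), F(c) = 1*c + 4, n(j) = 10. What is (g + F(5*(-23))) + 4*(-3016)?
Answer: -12173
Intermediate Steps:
F(c) = 4 + c (F(c) = c + 4 = 4 + c)
g = 2 (g = 2 + 10*((5*0)*((0*(-3))*0)) = 2 + 10*(0*(0*0)) = 2 + 10*(0*0) = 2 + 10*0 = 2 + 0 = 2)
(g + F(5*(-23))) + 4*(-3016) = (2 + (4 + 5*(-23))) + 4*(-3016) = (2 + (4 - 115)) - 12064 = (2 - 111) - 12064 = -109 - 12064 = -12173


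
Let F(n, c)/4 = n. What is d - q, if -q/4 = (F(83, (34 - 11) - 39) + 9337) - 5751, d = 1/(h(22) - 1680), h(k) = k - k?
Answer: 26328959/1680 ≈ 15672.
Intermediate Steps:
h(k) = 0
F(n, c) = 4*n
d = -1/1680 (d = 1/(0 - 1680) = 1/(-1680) = -1/1680 ≈ -0.00059524)
q = -15672 (q = -4*((4*83 + 9337) - 5751) = -4*((332 + 9337) - 5751) = -4*(9669 - 5751) = -4*3918 = -15672)
d - q = -1/1680 - 1*(-15672) = -1/1680 + 15672 = 26328959/1680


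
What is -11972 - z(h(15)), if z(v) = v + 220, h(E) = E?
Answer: -12207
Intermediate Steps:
z(v) = 220 + v
-11972 - z(h(15)) = -11972 - (220 + 15) = -11972 - 1*235 = -11972 - 235 = -12207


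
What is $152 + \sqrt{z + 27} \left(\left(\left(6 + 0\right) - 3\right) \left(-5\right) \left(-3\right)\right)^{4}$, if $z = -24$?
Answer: $152 + 4100625 \sqrt{3} \approx 7.1026 \cdot 10^{6}$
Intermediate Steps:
$152 + \sqrt{z + 27} \left(\left(\left(6 + 0\right) - 3\right) \left(-5\right) \left(-3\right)\right)^{4} = 152 + \sqrt{-24 + 27} \left(\left(\left(6 + 0\right) - 3\right) \left(-5\right) \left(-3\right)\right)^{4} = 152 + \sqrt{3} \left(\left(6 - 3\right) \left(-5\right) \left(-3\right)\right)^{4} = 152 + \sqrt{3} \left(3 \left(-5\right) \left(-3\right)\right)^{4} = 152 + \sqrt{3} \left(\left(-15\right) \left(-3\right)\right)^{4} = 152 + \sqrt{3} \cdot 45^{4} = 152 + \sqrt{3} \cdot 4100625 = 152 + 4100625 \sqrt{3}$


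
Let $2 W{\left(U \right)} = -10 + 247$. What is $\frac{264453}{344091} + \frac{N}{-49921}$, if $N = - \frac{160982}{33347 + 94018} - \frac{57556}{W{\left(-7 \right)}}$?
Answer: $\frac{14946654342638757}{19203981176306465} \approx 0.77831$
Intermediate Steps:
$W{\left(U \right)} = \frac{237}{2}$ ($W{\left(U \right)} = \frac{-10 + 247}{2} = \frac{1}{2} \cdot 237 = \frac{237}{2}$)
$N = - \frac{1633265846}{3353945}$ ($N = - \frac{160982}{33347 + 94018} - \frac{57556}{\frac{237}{2}} = - \frac{160982}{127365} - \frac{115112}{237} = - \frac{1633265846}{3353945} \approx -486.97$)
$\frac{264453}{344091} + \frac{N}{-49921} = \frac{264453}{344091} - \frac{1633265846}{3353945 \left(-49921\right)} = 264453 \cdot \frac{1}{344091} - - \frac{1633265846}{167432288345} = \frac{88151}{114697} + \frac{1633265846}{167432288345} = \frac{14946654342638757}{19203981176306465}$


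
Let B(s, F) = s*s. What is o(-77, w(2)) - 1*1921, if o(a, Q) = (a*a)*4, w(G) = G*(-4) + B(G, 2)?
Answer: 21795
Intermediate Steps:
B(s, F) = s**2
w(G) = G**2 - 4*G (w(G) = G*(-4) + G**2 = -4*G + G**2 = G**2 - 4*G)
o(a, Q) = 4*a**2 (o(a, Q) = a**2*4 = 4*a**2)
o(-77, w(2)) - 1*1921 = 4*(-77)**2 - 1*1921 = 4*5929 - 1921 = 23716 - 1921 = 21795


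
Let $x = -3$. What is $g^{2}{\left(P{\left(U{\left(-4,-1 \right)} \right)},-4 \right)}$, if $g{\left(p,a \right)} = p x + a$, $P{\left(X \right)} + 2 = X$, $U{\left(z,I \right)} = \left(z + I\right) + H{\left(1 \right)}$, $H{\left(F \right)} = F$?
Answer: $196$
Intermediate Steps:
$U{\left(z,I \right)} = 1 + I + z$ ($U{\left(z,I \right)} = \left(z + I\right) + 1 = \left(I + z\right) + 1 = 1 + I + z$)
$P{\left(X \right)} = -2 + X$
$g{\left(p,a \right)} = a - 3 p$ ($g{\left(p,a \right)} = p \left(-3\right) + a = - 3 p + a = a - 3 p$)
$g^{2}{\left(P{\left(U{\left(-4,-1 \right)} \right)},-4 \right)} = \left(-4 - 3 \left(-2 - 4\right)\right)^{2} = \left(-4 - -18\right)^{2} = \left(-4 + 18\right)^{2} = 14^{2} = 196$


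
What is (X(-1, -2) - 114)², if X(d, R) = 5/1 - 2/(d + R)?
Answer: 105625/9 ≈ 11736.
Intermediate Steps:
X(d, R) = 5 - 2/(R + d) (X(d, R) = 5*1 - 2/(R + d) = 5 - 2/(R + d))
(X(-1, -2) - 114)² = ((-2 + 5*(-2) + 5*(-1))/(-2 - 1) - 114)² = ((-2 - 10 - 5)/(-3) - 114)² = (-⅓*(-17) - 114)² = (17/3 - 114)² = (-325/3)² = 105625/9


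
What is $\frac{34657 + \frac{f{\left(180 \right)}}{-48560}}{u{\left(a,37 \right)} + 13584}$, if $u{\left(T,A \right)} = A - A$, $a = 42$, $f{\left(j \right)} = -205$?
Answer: $\frac{112196275}{43975936} \approx 2.5513$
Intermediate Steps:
$u{\left(T,A \right)} = 0$
$\frac{34657 + \frac{f{\left(180 \right)}}{-48560}}{u{\left(a,37 \right)} + 13584} = \frac{34657 - \frac{205}{-48560}}{0 + 13584} = \frac{34657 - - \frac{41}{9712}}{13584} = \left(34657 + \frac{41}{9712}\right) \frac{1}{13584} = \frac{336588825}{9712} \cdot \frac{1}{13584} = \frac{112196275}{43975936}$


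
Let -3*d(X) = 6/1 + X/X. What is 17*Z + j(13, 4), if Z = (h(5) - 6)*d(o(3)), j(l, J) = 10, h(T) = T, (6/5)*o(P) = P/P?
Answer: 149/3 ≈ 49.667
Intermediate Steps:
o(P) = ⅚ (o(P) = 5*(P/P)/6 = (⅚)*1 = ⅚)
d(X) = -7/3 (d(X) = -(6/1 + X/X)/3 = -(6*1 + 1)/3 = -(6 + 1)/3 = -⅓*7 = -7/3)
Z = 7/3 (Z = (5 - 6)*(-7/3) = -1*(-7/3) = 7/3 ≈ 2.3333)
17*Z + j(13, 4) = 17*(7/3) + 10 = 119/3 + 10 = 149/3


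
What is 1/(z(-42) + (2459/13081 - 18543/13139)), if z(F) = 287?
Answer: 24553037/7016685593 ≈ 0.0034992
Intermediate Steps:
1/(z(-42) + (2459/13081 - 18543/13139)) = 1/(287 + (2459/13081 - 18543/13139)) = 1/(287 + (2459*(1/13081) - 18543*1/13139)) = 1/(287 + (2459/13081 - 2649/1877)) = 1/(287 - 30036026/24553037) = 1/(7016685593/24553037) = 24553037/7016685593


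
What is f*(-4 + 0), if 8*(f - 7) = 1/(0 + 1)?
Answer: -57/2 ≈ -28.500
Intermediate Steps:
f = 57/8 (f = 7 + 1/(8*(0 + 1)) = 7 + (1/8)/1 = 7 + (1/8)*1 = 7 + 1/8 = 57/8 ≈ 7.1250)
f*(-4 + 0) = 57*(-4 + 0)/8 = (57/8)*(-4) = -57/2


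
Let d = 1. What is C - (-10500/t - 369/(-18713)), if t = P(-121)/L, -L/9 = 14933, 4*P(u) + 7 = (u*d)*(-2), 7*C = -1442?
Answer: -21125938109009/879511 ≈ -2.4020e+7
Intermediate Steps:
C = -206 (C = (1/7)*(-1442) = -206)
P(u) = -7/4 - u/2 (P(u) = -7/4 + ((u*1)*(-2))/4 = -7/4 + (u*(-2))/4 = -7/4 + (-2*u)/4 = -7/4 - u/2)
L = -134397 (L = -9*14933 = -134397)
t = -235/537588 (t = (-7/4 - 1/2*(-121))/(-134397) = (-7/4 + 121/2)*(-1/134397) = (235/4)*(-1/134397) = -235/537588 ≈ -0.00043714)
C - (-10500/t - 369/(-18713)) = -206 - (-10500/(-235/537588) - 369/(-18713)) = -206 - (-10500*(-537588/235) - 369*(-1/18713)) = -206 - (1128934800/47 + 369/18713) = -206 - 1*21125756929743/879511 = -206 - 21125756929743/879511 = -21125938109009/879511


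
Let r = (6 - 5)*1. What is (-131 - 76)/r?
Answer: -207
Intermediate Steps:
r = 1 (r = 1*1 = 1)
(-131 - 76)/r = (-131 - 76)/1 = 1*(-207) = -207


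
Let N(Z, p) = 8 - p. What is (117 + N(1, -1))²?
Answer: 15876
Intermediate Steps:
(117 + N(1, -1))² = (117 + (8 - 1*(-1)))² = (117 + (8 + 1))² = (117 + 9)² = 126² = 15876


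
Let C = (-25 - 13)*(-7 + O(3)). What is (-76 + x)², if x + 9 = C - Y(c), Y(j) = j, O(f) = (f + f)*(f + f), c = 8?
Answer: 1428025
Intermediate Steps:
O(f) = 4*f² (O(f) = (2*f)*(2*f) = 4*f²)
C = -1102 (C = (-25 - 13)*(-7 + 4*3²) = -38*(-7 + 4*9) = -38*(-7 + 36) = -38*29 = -1102)
x = -1119 (x = -9 + (-1102 - 1*8) = -9 + (-1102 - 8) = -9 - 1110 = -1119)
(-76 + x)² = (-76 - 1119)² = (-1195)² = 1428025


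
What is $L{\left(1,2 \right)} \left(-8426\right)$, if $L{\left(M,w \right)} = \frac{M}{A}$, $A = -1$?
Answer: $8426$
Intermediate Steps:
$L{\left(M,w \right)} = - M$ ($L{\left(M,w \right)} = \frac{M}{-1} = M \left(-1\right) = - M$)
$L{\left(1,2 \right)} \left(-8426\right) = \left(-1\right) 1 \left(-8426\right) = \left(-1\right) \left(-8426\right) = 8426$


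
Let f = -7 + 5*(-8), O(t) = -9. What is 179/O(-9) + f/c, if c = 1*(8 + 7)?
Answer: -1036/45 ≈ -23.022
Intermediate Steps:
f = -47 (f = -7 - 40 = -47)
c = 15 (c = 1*15 = 15)
179/O(-9) + f/c = 179/(-9) - 47/15 = 179*(-⅑) - 47*1/15 = -179/9 - 47/15 = -1036/45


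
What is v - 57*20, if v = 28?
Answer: -1112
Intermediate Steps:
v - 57*20 = 28 - 57*20 = 28 - 1140 = -1112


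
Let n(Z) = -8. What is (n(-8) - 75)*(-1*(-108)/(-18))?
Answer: 498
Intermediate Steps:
(n(-8) - 75)*(-1*(-108)/(-18)) = (-8 - 75)*(-1*(-108)/(-18)) = -8964*(-1)/18 = -83*(-6) = 498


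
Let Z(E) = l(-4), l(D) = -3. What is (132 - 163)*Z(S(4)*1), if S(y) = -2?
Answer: 93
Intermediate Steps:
Z(E) = -3
(132 - 163)*Z(S(4)*1) = (132 - 163)*(-3) = -31*(-3) = 93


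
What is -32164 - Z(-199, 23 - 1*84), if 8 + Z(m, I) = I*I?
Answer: -35877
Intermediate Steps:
Z(m, I) = -8 + I² (Z(m, I) = -8 + I*I = -8 + I²)
-32164 - Z(-199, 23 - 1*84) = -32164 - (-8 + (23 - 1*84)²) = -32164 - (-8 + (23 - 84)²) = -32164 - (-8 + (-61)²) = -32164 - (-8 + 3721) = -32164 - 1*3713 = -32164 - 3713 = -35877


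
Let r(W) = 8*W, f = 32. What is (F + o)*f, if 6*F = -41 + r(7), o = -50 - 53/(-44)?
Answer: -16296/11 ≈ -1481.5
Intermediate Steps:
o = -2147/44 (o = -50 - 53*(-1/44) = -50 + 53/44 = -2147/44 ≈ -48.795)
F = 5/2 (F = (-41 + 8*7)/6 = (-41 + 56)/6 = (⅙)*15 = 5/2 ≈ 2.5000)
(F + o)*f = (5/2 - 2147/44)*32 = -2037/44*32 = -16296/11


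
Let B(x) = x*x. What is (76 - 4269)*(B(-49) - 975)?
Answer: -5979218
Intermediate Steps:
B(x) = x**2
(76 - 4269)*(B(-49) - 975) = (76 - 4269)*((-49)**2 - 975) = -4193*(2401 - 975) = -4193*1426 = -5979218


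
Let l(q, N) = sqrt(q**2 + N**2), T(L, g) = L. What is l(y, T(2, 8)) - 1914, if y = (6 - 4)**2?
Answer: -1914 + 2*sqrt(5) ≈ -1909.5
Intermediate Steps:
y = 4 (y = 2**2 = 4)
l(q, N) = sqrt(N**2 + q**2)
l(y, T(2, 8)) - 1914 = sqrt(2**2 + 4**2) - 1914 = sqrt(4 + 16) - 1914 = sqrt(20) - 1914 = 2*sqrt(5) - 1914 = -1914 + 2*sqrt(5)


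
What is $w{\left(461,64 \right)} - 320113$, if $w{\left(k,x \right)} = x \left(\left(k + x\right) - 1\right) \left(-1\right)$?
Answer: $-353649$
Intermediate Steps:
$w{\left(k,x \right)} = - x \left(-1 + k + x\right)$ ($w{\left(k,x \right)} = x \left(-1 + k + x\right) \left(-1\right) = - x \left(-1 + k + x\right)$)
$w{\left(461,64 \right)} - 320113 = 64 \left(1 - 461 - 64\right) - 320113 = 64 \left(-524\right) - 320113 = -33536 - 320113 = -353649$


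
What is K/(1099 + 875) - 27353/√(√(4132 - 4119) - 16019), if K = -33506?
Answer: -16753/987 + 27353*I/√(16019 - √13) ≈ -16.974 + 216.14*I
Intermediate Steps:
K/(1099 + 875) - 27353/√(√(4132 - 4119) - 16019) = -33506/(1099 + 875) - 27353/√(√(4132 - 4119) - 16019) = -33506/1974 - 27353/√(√13 - 16019) = -33506*1/1974 - 27353/√(-16019 + √13) = -16753/987 - 27353/√(-16019 + √13)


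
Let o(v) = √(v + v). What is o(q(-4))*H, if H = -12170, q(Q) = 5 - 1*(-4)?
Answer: -36510*√2 ≈ -51633.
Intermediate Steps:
q(Q) = 9 (q(Q) = 5 + 4 = 9)
o(v) = √2*√v (o(v) = √(2*v) = √2*√v)
o(q(-4))*H = (√2*√9)*(-12170) = (√2*3)*(-12170) = (3*√2)*(-12170) = -36510*√2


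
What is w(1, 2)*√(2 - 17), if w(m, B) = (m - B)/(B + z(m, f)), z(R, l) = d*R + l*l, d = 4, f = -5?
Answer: -I*√15/31 ≈ -0.12493*I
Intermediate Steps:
z(R, l) = l² + 4*R (z(R, l) = 4*R + l*l = 4*R + l² = l² + 4*R)
w(m, B) = (m - B)/(25 + B + 4*m) (w(m, B) = (m - B)/(B + ((-5)² + 4*m)) = (m - B)/(B + (25 + 4*m)) = (m - B)/(25 + B + 4*m))
w(1, 2)*√(2 - 17) = ((1 - 1*2)/(25 + 2 + 4*1))*√(2 - 17) = ((1 - 2)/(25 + 2 + 4))*√(-15) = (-1/31)*(I*√15) = ((1/31)*(-1))*(I*√15) = -I*√15/31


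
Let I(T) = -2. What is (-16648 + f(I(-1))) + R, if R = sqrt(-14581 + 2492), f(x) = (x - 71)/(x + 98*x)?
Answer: -3296231/198 + I*sqrt(12089) ≈ -16648.0 + 109.95*I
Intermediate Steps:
f(x) = (-71 + x)/(99*x) (f(x) = (-71 + x)/((99*x)) = (-71 + x)*(1/(99*x)) = (-71 + x)/(99*x))
R = I*sqrt(12089) (R = sqrt(-12089) = I*sqrt(12089) ≈ 109.95*I)
(-16648 + f(I(-1))) + R = (-16648 + (1/99)*(-71 - 2)/(-2)) + I*sqrt(12089) = (-16648 + (1/99)*(-1/2)*(-73)) + I*sqrt(12089) = (-16648 + 73/198) + I*sqrt(12089) = -3296231/198 + I*sqrt(12089)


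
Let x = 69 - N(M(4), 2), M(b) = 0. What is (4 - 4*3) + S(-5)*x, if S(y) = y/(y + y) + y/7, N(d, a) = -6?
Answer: -337/14 ≈ -24.071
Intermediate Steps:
x = 75 (x = 69 - 1*(-6) = 69 + 6 = 75)
S(y) = 1/2 + y/7 (S(y) = y/((2*y)) + y*(1/7) = y*(1/(2*y)) + y/7 = 1/2 + y/7)
(4 - 4*3) + S(-5)*x = (4 - 4*3) + (1/2 + (1/7)*(-5))*75 = (4 - 12) + (1/2 - 5/7)*75 = -8 - 3/14*75 = -8 - 225/14 = -337/14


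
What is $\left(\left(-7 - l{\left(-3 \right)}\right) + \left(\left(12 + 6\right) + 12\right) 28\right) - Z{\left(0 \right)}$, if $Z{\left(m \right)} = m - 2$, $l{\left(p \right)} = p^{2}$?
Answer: $826$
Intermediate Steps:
$Z{\left(m \right)} = -2 + m$
$\left(\left(-7 - l{\left(-3 \right)}\right) + \left(\left(12 + 6\right) + 12\right) 28\right) - Z{\left(0 \right)} = \left(\left(-7 - \left(-3\right)^{2}\right) + \left(\left(12 + 6\right) + 12\right) 28\right) - \left(-2 + 0\right) = \left(\left(-7 - 9\right) + \left(18 + 12\right) 28\right) - -2 = \left(\left(-7 - 9\right) + 30 \cdot 28\right) + 2 = \left(-16 + 840\right) + 2 = 824 + 2 = 826$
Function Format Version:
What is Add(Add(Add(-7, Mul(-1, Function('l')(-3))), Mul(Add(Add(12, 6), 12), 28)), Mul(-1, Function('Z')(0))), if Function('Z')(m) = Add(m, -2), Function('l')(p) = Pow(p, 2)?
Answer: 826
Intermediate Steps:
Function('Z')(m) = Add(-2, m)
Add(Add(Add(-7, Mul(-1, Function('l')(-3))), Mul(Add(Add(12, 6), 12), 28)), Mul(-1, Function('Z')(0))) = Add(Add(Add(-7, Mul(-1, Pow(-3, 2))), Mul(Add(Add(12, 6), 12), 28)), Mul(-1, Add(-2, 0))) = Add(Add(Add(-7, Mul(-1, 9)), Mul(Add(18, 12), 28)), Mul(-1, -2)) = Add(Add(Add(-7, -9), Mul(30, 28)), 2) = Add(Add(-16, 840), 2) = Add(824, 2) = 826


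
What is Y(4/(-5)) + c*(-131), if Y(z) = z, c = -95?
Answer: 62221/5 ≈ 12444.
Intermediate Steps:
Y(4/(-5)) + c*(-131) = 4/(-5) - 95*(-131) = 4*(-⅕) + 12445 = -⅘ + 12445 = 62221/5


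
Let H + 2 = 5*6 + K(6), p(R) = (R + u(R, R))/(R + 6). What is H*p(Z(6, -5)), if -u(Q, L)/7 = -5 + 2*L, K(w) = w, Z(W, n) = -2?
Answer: 1037/2 ≈ 518.50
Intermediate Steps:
u(Q, L) = 35 - 14*L (u(Q, L) = -7*(-5 + 2*L) = 35 - 14*L)
p(R) = (35 - 13*R)/(6 + R) (p(R) = (R + (35 - 14*R))/(R + 6) = (35 - 13*R)/(6 + R))
H = 34 (H = -2 + (5*6 + 6) = -2 + (30 + 6) = -2 + 36 = 34)
H*p(Z(6, -5)) = 34*((35 - 13*(-2))/(6 - 2)) = 34*((35 + 26)/4) = 34*((¼)*61) = 34*(61/4) = 1037/2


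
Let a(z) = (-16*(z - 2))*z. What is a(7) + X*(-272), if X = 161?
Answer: -44352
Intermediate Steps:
a(z) = z*(32 - 16*z) (a(z) = (-16*(-2 + z))*z = (32 - 16*z)*z = z*(32 - 16*z))
a(7) + X*(-272) = 16*7*(2 - 1*7) + 161*(-272) = 16*7*(2 - 7) - 43792 = 16*7*(-5) - 43792 = -560 - 43792 = -44352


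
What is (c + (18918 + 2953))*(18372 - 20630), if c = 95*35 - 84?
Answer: -56702896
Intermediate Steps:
c = 3241 (c = 3325 - 84 = 3241)
(c + (18918 + 2953))*(18372 - 20630) = (3241 + (18918 + 2953))*(18372 - 20630) = (3241 + 21871)*(-2258) = 25112*(-2258) = -56702896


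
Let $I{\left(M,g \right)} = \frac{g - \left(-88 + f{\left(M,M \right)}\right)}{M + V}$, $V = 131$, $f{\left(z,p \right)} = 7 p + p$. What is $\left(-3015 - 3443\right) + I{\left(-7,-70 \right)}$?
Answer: $- \frac{400359}{62} \approx -6457.4$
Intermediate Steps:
$f{\left(z,p \right)} = 8 p$
$I{\left(M,g \right)} = \frac{88 + g - 8 M}{131 + M}$ ($I{\left(M,g \right)} = \frac{g - \left(-88 + 8 M\right)}{M + 131} = \frac{g - \left(-88 + 8 M\right)}{131 + M} = \frac{88 + g - 8 M}{131 + M}$)
$\left(-3015 - 3443\right) + I{\left(-7,-70 \right)} = \left(-3015 - 3443\right) + \frac{88 - 70 - -56}{131 - 7} = -6458 + \frac{88 - 70 + 56}{124} = -6458 + \frac{1}{124} \cdot 74 = -6458 + \frac{37}{62} = - \frac{400359}{62}$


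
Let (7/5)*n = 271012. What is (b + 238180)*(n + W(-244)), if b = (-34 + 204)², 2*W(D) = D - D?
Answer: 51701346400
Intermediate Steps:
W(D) = 0 (W(D) = (D - D)/2 = (½)*0 = 0)
n = 193580 (n = (5/7)*271012 = 193580)
b = 28900 (b = 170² = 28900)
(b + 238180)*(n + W(-244)) = (28900 + 238180)*(193580 + 0) = 267080*193580 = 51701346400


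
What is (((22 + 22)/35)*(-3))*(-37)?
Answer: 4884/35 ≈ 139.54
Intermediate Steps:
(((22 + 22)/35)*(-3))*(-37) = ((44*(1/35))*(-3))*(-37) = ((44/35)*(-3))*(-37) = -132/35*(-37) = 4884/35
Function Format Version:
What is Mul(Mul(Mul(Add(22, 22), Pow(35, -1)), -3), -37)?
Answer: Rational(4884, 35) ≈ 139.54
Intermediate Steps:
Mul(Mul(Mul(Add(22, 22), Pow(35, -1)), -3), -37) = Mul(Mul(Mul(44, Rational(1, 35)), -3), -37) = Mul(Mul(Rational(44, 35), -3), -37) = Mul(Rational(-132, 35), -37) = Rational(4884, 35)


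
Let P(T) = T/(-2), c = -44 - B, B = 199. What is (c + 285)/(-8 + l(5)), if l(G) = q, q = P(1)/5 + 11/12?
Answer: -2520/431 ≈ -5.8469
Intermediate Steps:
c = -243 (c = -44 - 1*199 = -44 - 199 = -243)
P(T) = -T/2 (P(T) = T*(-1/2) = -T/2)
q = 49/60 (q = -1/2*1/5 + 11/12 = -1/2*1/5 + 11*(1/12) = -1/10 + 11/12 = 49/60 ≈ 0.81667)
l(G) = 49/60
(c + 285)/(-8 + l(5)) = (-243 + 285)/(-8 + 49/60) = 42/(-431/60) = 42*(-60/431) = -2520/431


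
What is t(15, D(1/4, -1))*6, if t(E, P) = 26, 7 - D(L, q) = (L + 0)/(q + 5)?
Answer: 156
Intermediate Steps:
D(L, q) = 7 - L/(5 + q) (D(L, q) = 7 - (L + 0)/(q + 5) = 7 - L/(5 + q))
t(15, D(1/4, -1))*6 = 26*6 = 156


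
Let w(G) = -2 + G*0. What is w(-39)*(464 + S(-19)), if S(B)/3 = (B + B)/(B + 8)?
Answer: -10436/11 ≈ -948.73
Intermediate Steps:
w(G) = -2 (w(G) = -2 + 0 = -2)
S(B) = 6*B/(8 + B) (S(B) = 3*((B + B)/(B + 8)) = 3*((2*B)/(8 + B)) = 3*(2*B/(8 + B)) = 6*B/(8 + B))
w(-39)*(464 + S(-19)) = -2*(464 + 6*(-19)/(8 - 19)) = -2*(464 + 6*(-19)/(-11)) = -2*(464 + 6*(-19)*(-1/11)) = -2*(464 + 114/11) = -2*5218/11 = -10436/11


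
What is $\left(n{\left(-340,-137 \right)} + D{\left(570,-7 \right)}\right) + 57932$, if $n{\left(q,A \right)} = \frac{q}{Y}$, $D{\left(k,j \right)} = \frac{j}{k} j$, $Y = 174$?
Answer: $\frac{319195027}{5510} \approx 57930.0$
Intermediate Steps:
$D{\left(k,j \right)} = \frac{j^{2}}{k}$ ($D{\left(k,j \right)} = \frac{j}{k} j = \frac{j^{2}}{k}$)
$n{\left(q,A \right)} = \frac{q}{174}$
$\left(n{\left(-340,-137 \right)} + D{\left(570,-7 \right)}\right) + 57932 = \left(\frac{1}{174} \left(-340\right) + \frac{\left(-7\right)^{2}}{570}\right) + 57932 = \left(- \frac{170}{87} + 49 \cdot \frac{1}{570}\right) + 57932 = \left(- \frac{170}{87} + \frac{49}{570}\right) + 57932 = - \frac{10293}{5510} + 57932 = \frac{319195027}{5510}$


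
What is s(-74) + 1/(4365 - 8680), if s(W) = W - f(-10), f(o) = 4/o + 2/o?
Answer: -316722/4315 ≈ -73.400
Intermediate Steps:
f(o) = 6/o
s(W) = ⅗ + W (s(W) = W - 6/(-10) = W - 6*(-1)/10 = W - 1*(-⅗) = W + ⅗ = ⅗ + W)
s(-74) + 1/(4365 - 8680) = (⅗ - 74) + 1/(4365 - 8680) = -367/5 + 1/(-4315) = -367/5 - 1/4315 = -316722/4315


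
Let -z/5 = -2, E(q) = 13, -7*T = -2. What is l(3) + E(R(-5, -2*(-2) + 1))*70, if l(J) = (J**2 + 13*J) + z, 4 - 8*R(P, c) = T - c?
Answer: 968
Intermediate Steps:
T = 2/7 (T = -1/7*(-2) = 2/7 ≈ 0.28571)
R(P, c) = 13/28 + c/8 (R(P, c) = 1/2 - (2/7 - c)/8 = 1/2 + (-1/28 + c/8) = 13/28 + c/8)
z = 10 (z = -5*(-2) = 10)
l(J) = 10 + J**2 + 13*J (l(J) = (J**2 + 13*J) + 10 = 10 + J**2 + 13*J)
l(3) + E(R(-5, -2*(-2) + 1))*70 = (10 + 3**2 + 13*3) + 13*70 = (10 + 9 + 39) + 910 = 58 + 910 = 968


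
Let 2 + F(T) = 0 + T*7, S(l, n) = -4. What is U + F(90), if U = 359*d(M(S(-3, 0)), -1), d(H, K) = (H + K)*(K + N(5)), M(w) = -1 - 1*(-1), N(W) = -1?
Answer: 1346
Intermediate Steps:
M(w) = 0 (M(w) = -1 + 1 = 0)
d(H, K) = (-1 + K)*(H + K) (d(H, K) = (H + K)*(K - 1) = (H + K)*(-1 + K) = (-1 + K)*(H + K))
F(T) = -2 + 7*T (F(T) = -2 + (0 + T*7) = -2 + (0 + 7*T) = -2 + 7*T)
U = 718 (U = 359*((-1)² - 1*0 - 1*(-1) + 0*(-1)) = 359*(1 + 0 + 1 + 0) = 359*2 = 718)
U + F(90) = 718 + (-2 + 7*90) = 718 + (-2 + 630) = 718 + 628 = 1346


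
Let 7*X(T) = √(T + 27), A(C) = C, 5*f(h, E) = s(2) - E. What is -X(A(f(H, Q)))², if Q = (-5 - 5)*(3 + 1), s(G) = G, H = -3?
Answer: -177/245 ≈ -0.72245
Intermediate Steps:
Q = -40 (Q = -10*4 = -40)
f(h, E) = ⅖ - E/5 (f(h, E) = (2 - E)/5 = ⅖ - E/5)
X(T) = √(27 + T)/7 (X(T) = √(T + 27)/7 = √(27 + T)/7)
-X(A(f(H, Q)))² = -(√(27 + (⅖ - ⅕*(-40)))/7)² = -(√(27 + (⅖ + 8))/7)² = -(√(27 + 42/5)/7)² = -(√(177/5)/7)² = -((√885/5)/7)² = -(√885/35)² = -1*177/245 = -177/245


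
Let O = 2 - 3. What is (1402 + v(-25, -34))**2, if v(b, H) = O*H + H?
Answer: 1965604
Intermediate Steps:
O = -1
v(b, H) = 0 (v(b, H) = -H + H = 0)
(1402 + v(-25, -34))**2 = (1402 + 0)**2 = 1402**2 = 1965604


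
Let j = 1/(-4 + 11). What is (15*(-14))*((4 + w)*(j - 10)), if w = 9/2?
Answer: 17595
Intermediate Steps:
w = 9/2 (w = 9*(½) = 9/2 ≈ 4.5000)
j = ⅐ (j = 1/7 = ⅐ ≈ 0.14286)
(15*(-14))*((4 + w)*(j - 10)) = (15*(-14))*((4 + 9/2)*(⅐ - 10)) = -1785*(-69)/7 = -210*(-1173/14) = 17595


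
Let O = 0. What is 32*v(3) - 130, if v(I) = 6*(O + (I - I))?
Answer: -130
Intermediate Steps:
v(I) = 0 (v(I) = 6*(0 + (I - I)) = 6*(0 + 0) = 6*0 = 0)
32*v(3) - 130 = 32*0 - 130 = 0 - 130 = -130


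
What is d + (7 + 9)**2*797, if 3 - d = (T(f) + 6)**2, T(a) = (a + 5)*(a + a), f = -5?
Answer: 203999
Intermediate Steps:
T(a) = 2*a*(5 + a) (T(a) = (5 + a)*(2*a) = 2*a*(5 + a))
d = -33 (d = 3 - (2*(-5)*(5 - 5) + 6)**2 = 3 - (2*(-5)*0 + 6)**2 = 3 - (0 + 6)**2 = 3 - 1*6**2 = 3 - 1*36 = 3 - 36 = -33)
d + (7 + 9)**2*797 = -33 + (7 + 9)**2*797 = -33 + 16**2*797 = -33 + 256*797 = -33 + 204032 = 203999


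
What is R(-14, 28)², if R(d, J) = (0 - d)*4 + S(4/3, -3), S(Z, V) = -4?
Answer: 2704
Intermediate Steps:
R(d, J) = -4 - 4*d (R(d, J) = (0 - d)*4 - 4 = -d*4 - 4 = -4*d - 4 = -4 - 4*d)
R(-14, 28)² = (-4 - 4*(-14))² = (-4 + 56)² = 52² = 2704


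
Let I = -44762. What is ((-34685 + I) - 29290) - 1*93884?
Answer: -202621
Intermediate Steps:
((-34685 + I) - 29290) - 1*93884 = ((-34685 - 44762) - 29290) - 1*93884 = (-79447 - 29290) - 93884 = -108737 - 93884 = -202621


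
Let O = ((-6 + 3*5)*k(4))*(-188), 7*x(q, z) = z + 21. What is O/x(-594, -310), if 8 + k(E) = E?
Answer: -47376/289 ≈ -163.93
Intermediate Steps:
k(E) = -8 + E
x(q, z) = 3 + z/7 (x(q, z) = (z + 21)/7 = (21 + z)/7 = 3 + z/7)
O = 6768 (O = ((-6 + 3*5)*(-8 + 4))*(-188) = ((-6 + 15)*(-4))*(-188) = (9*(-4))*(-188) = -36*(-188) = 6768)
O/x(-594, -310) = 6768/(3 + (1/7)*(-310)) = 6768/(3 - 310/7) = 6768/(-289/7) = 6768*(-7/289) = -47376/289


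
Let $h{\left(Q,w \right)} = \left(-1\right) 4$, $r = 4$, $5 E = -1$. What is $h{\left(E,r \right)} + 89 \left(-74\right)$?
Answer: $-6590$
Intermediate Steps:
$E = - \frac{1}{5}$ ($E = \frac{1}{5} \left(-1\right) = - \frac{1}{5} \approx -0.2$)
$h{\left(Q,w \right)} = -4$
$h{\left(E,r \right)} + 89 \left(-74\right) = -4 + 89 \left(-74\right) = -4 - 6586 = -6590$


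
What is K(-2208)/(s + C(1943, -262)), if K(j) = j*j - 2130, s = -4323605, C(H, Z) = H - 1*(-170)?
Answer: -348081/308678 ≈ -1.1277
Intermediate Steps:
C(H, Z) = 170 + H (C(H, Z) = H + 170 = 170 + H)
K(j) = -2130 + j² (K(j) = j² - 2130 = -2130 + j²)
K(-2208)/(s + C(1943, -262)) = (-2130 + (-2208)²)/(-4323605 + (170 + 1943)) = (-2130 + 4875264)/(-4323605 + 2113) = 4873134/(-4321492) = 4873134*(-1/4321492) = -348081/308678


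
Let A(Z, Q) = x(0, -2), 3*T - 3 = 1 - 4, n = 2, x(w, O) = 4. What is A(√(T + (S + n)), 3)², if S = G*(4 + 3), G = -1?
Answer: 16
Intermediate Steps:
S = -7 (S = -(4 + 3) = -1*7 = -7)
T = 0 (T = 1 + (1 - 4)/3 = 1 + (⅓)*(-3) = 1 - 1 = 0)
A(Z, Q) = 4
A(√(T + (S + n)), 3)² = 4² = 16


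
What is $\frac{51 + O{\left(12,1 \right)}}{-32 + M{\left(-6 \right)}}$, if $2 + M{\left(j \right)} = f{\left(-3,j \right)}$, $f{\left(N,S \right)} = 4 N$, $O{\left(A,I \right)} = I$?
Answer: $- \frac{26}{23} \approx -1.1304$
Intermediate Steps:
$M{\left(j \right)} = -14$ ($M{\left(j \right)} = -2 + 4 \left(-3\right) = -2 - 12 = -14$)
$\frac{51 + O{\left(12,1 \right)}}{-32 + M{\left(-6 \right)}} = \frac{51 + 1}{-32 - 14} = \frac{1}{-46} \cdot 52 = \left(- \frac{1}{46}\right) 52 = - \frac{26}{23}$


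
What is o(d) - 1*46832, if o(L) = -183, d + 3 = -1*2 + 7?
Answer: -47015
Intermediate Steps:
d = 2 (d = -3 + (-1*2 + 7) = -3 + (-2 + 7) = -3 + 5 = 2)
o(d) - 1*46832 = -183 - 1*46832 = -183 - 46832 = -47015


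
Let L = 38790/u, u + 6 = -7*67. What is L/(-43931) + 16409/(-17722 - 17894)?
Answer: -68205750077/148641417120 ≈ -0.45886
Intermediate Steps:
u = -475 (u = -6 - 7*67 = -6 - 469 = -475)
L = -7758/95 (L = 38790/(-475) = 38790*(-1/475) = -7758/95 ≈ -81.663)
L/(-43931) + 16409/(-17722 - 17894) = -7758/95/(-43931) + 16409/(-17722 - 17894) = -7758/95*(-1/43931) + 16409/(-35616) = 7758/4173445 + 16409*(-1/35616) = 7758/4173445 - 16409/35616 = -68205750077/148641417120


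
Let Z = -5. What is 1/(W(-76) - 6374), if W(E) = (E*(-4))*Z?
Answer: -1/7894 ≈ -0.00012668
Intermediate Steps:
W(E) = 20*E (W(E) = (E*(-4))*(-5) = -4*E*(-5) = 20*E)
1/(W(-76) - 6374) = 1/(20*(-76) - 6374) = 1/(-1520 - 6374) = 1/(-7894) = -1/7894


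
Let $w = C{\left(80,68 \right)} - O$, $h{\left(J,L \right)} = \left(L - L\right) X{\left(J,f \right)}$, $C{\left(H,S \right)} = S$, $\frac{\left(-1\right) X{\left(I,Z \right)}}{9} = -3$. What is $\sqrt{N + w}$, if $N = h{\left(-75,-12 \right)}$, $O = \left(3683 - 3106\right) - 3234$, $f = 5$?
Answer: $5 \sqrt{109} \approx 52.202$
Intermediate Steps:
$X{\left(I,Z \right)} = 27$ ($X{\left(I,Z \right)} = \left(-9\right) \left(-3\right) = 27$)
$O = -2657$ ($O = 577 - 3234 = -2657$)
$h{\left(J,L \right)} = 0$ ($h{\left(J,L \right)} = \left(L - L\right) 27 = 0 \cdot 27 = 0$)
$N = 0$
$w = 2725$ ($w = 68 - -2657 = 68 + 2657 = 2725$)
$\sqrt{N + w} = \sqrt{0 + 2725} = \sqrt{2725} = 5 \sqrt{109}$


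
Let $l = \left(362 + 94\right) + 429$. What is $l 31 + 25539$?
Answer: $52974$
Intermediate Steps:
$l = 885$ ($l = 456 + 429 = 885$)
$l 31 + 25539 = 885 \cdot 31 + 25539 = 27435 + 25539 = 52974$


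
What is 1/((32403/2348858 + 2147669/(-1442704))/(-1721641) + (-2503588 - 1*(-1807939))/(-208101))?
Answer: 11902839848547566523056/39789336714969154153839 ≈ 0.29915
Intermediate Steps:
1/((32403/2348858 + 2147669/(-1442704))/(-1721641) + (-2503588 - 1*(-1807939))/(-208101)) = 1/((32403*(1/2348858) + 2147669*(-1/1442704))*(-1/1721641) + (-2503588 + 1807939)*(-1/208101)) = 1/((32403/2348858 - 2147669/1442704)*(-1/1721641) - 695649*(-1/208101)) = 1/(-2498910787145/1694353416016*(-1/1721641) + 231883/69367) = 1/(146994752185/171592253500188368 + 231883/69367) = 1/(39789336714969154153839/11902839848547566523056) = 11902839848547566523056/39789336714969154153839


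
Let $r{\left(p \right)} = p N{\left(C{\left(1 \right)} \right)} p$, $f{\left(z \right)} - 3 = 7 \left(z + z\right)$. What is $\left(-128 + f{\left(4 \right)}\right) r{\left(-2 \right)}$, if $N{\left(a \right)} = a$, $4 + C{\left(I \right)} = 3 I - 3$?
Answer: $1104$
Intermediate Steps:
$C{\left(I \right)} = -7 + 3 I$ ($C{\left(I \right)} = -4 + \left(3 I - 3\right) = -4 + \left(-3 + 3 I\right) = -7 + 3 I$)
$f{\left(z \right)} = 3 + 14 z$ ($f{\left(z \right)} = 3 + 7 \left(z + z\right) = 3 + 7 \cdot 2 z = 3 + 14 z$)
$r{\left(p \right)} = - 4 p^{2}$ ($r{\left(p \right)} = p \left(-7 + 3 \cdot 1\right) p = p \left(-7 + 3\right) p = p \left(-4\right) p = - 4 p p = - 4 p^{2}$)
$\left(-128 + f{\left(4 \right)}\right) r{\left(-2 \right)} = \left(-128 + \left(3 + 14 \cdot 4\right)\right) \left(- 4 \left(-2\right)^{2}\right) = \left(-128 + \left(3 + 56\right)\right) \left(\left(-4\right) 4\right) = \left(-128 + 59\right) \left(-16\right) = \left(-69\right) \left(-16\right) = 1104$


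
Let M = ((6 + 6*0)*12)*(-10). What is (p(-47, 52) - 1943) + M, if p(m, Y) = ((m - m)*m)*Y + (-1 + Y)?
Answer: -2612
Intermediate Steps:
p(m, Y) = -1 + Y (p(m, Y) = (0*m)*Y + (-1 + Y) = 0*Y + (-1 + Y) = 0 + (-1 + Y) = -1 + Y)
M = -720 (M = ((6 + 0)*12)*(-10) = (6*12)*(-10) = 72*(-10) = -720)
(p(-47, 52) - 1943) + M = ((-1 + 52) - 1943) - 720 = (51 - 1943) - 720 = -1892 - 720 = -2612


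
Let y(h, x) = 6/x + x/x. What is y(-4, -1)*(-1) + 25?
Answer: 30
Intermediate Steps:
y(h, x) = 1 + 6/x (y(h, x) = 6/x + 1 = 1 + 6/x)
y(-4, -1)*(-1) + 25 = ((6 - 1)/(-1))*(-1) + 25 = -1*5*(-1) + 25 = -5*(-1) + 25 = 5 + 25 = 30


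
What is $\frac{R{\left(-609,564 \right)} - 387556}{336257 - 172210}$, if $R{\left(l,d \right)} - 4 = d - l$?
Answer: $- \frac{386379}{164047} \approx -2.3553$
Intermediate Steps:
$R{\left(l,d \right)} = 4 + d - l$ ($R{\left(l,d \right)} = 4 + \left(d - l\right) = 4 + d - l$)
$\frac{R{\left(-609,564 \right)} - 387556}{336257 - 172210} = \frac{\left(4 + 564 - -609\right) - 387556}{336257 - 172210} = \frac{\left(4 + 564 + 609\right) - 387556}{164047} = \left(1177 - 387556\right) \frac{1}{164047} = \left(-386379\right) \frac{1}{164047} = - \frac{386379}{164047}$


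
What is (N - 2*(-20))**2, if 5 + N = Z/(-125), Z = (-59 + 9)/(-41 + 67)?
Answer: 5180176/4225 ≈ 1226.1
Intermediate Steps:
Z = -25/13 (Z = -50/26 = -50*1/26 = -25/13 ≈ -1.9231)
N = -324/65 (N = -5 - 25/13/(-125) = -5 - 25/13*(-1/125) = -5 + 1/65 = -324/65 ≈ -4.9846)
(N - 2*(-20))**2 = (-324/65 - 2*(-20))**2 = (-324/65 + 40)**2 = (2276/65)**2 = 5180176/4225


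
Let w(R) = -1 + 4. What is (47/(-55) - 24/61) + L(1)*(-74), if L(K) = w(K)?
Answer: -748997/3355 ≈ -223.25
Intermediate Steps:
w(R) = 3
L(K) = 3
(47/(-55) - 24/61) + L(1)*(-74) = (47/(-55) - 24/61) + 3*(-74) = (47*(-1/55) - 24*1/61) - 222 = (-47/55 - 24/61) - 222 = -4187/3355 - 222 = -748997/3355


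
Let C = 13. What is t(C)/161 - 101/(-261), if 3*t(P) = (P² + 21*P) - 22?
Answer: 7543/6003 ≈ 1.2565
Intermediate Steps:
t(P) = -22/3 + 7*P + P²/3 (t(P) = ((P² + 21*P) - 22)/3 = (-22 + P² + 21*P)/3 = -22/3 + 7*P + P²/3)
t(C)/161 - 101/(-261) = (-22/3 + 7*13 + (⅓)*13²)/161 - 101/(-261) = (-22/3 + 91 + (⅓)*169)*(1/161) - 101*(-1/261) = (-22/3 + 91 + 169/3)*(1/161) + 101/261 = 140*(1/161) + 101/261 = 20/23 + 101/261 = 7543/6003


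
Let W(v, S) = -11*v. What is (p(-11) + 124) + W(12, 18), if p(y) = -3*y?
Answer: 25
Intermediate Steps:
(p(-11) + 124) + W(12, 18) = (-3*(-11) + 124) - 11*12 = (33 + 124) - 132 = 157 - 132 = 25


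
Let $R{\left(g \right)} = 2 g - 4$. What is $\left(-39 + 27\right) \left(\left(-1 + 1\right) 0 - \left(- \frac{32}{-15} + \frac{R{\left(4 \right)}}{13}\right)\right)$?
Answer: $\frac{1904}{65} \approx 29.292$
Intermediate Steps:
$R{\left(g \right)} = -4 + 2 g$
$\left(-39 + 27\right) \left(\left(-1 + 1\right) 0 - \left(- \frac{32}{-15} + \frac{R{\left(4 \right)}}{13}\right)\right) = \left(-39 + 27\right) \left(\left(-1 + 1\right) 0 - \left(- \frac{32}{-15} + \frac{-4 + 2 \cdot 4}{13}\right)\right) = - 12 \left(0 \cdot 0 - \left(\left(-32\right) \left(- \frac{1}{15}\right) + \left(-4 + 8\right) \frac{1}{13}\right)\right) = - 12 \left(0 - \left(\frac{32}{15} + 4 \cdot \frac{1}{13}\right)\right) = - 12 \left(0 - \left(\frac{32}{15} + \frac{4}{13}\right)\right) = - 12 \left(0 - \frac{476}{195}\right) = \left(-12\right) \left(- \frac{476}{195}\right) = \frac{1904}{65}$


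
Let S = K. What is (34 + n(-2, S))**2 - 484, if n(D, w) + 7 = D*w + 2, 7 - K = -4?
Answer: -435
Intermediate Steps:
K = 11 (K = 7 - 1*(-4) = 7 + 4 = 11)
S = 11
n(D, w) = -5 + D*w (n(D, w) = -7 + (D*w + 2) = -7 + (2 + D*w) = -5 + D*w)
(34 + n(-2, S))**2 - 484 = (34 + (-5 - 2*11))**2 - 484 = (34 + (-5 - 22))**2 - 484 = (34 - 27)**2 - 484 = 7**2 - 484 = 49 - 484 = -435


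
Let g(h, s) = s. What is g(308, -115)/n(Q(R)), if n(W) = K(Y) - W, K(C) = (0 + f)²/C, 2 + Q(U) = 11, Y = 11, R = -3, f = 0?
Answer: 115/9 ≈ 12.778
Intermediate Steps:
Q(U) = 9 (Q(U) = -2 + 11 = 9)
K(C) = 0 (K(C) = (0 + 0)²/C = 0²/C = 0/C = 0)
n(W) = -W (n(W) = 0 - W = -W)
g(308, -115)/n(Q(R)) = -115/((-1*9)) = -115/(-9) = -115*(-⅑) = 115/9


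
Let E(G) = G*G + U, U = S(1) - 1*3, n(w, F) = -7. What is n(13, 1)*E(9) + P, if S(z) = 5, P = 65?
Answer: -516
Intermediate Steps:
U = 2 (U = 5 - 1*3 = 5 - 3 = 2)
E(G) = 2 + G**2 (E(G) = G*G + 2 = G**2 + 2 = 2 + G**2)
n(13, 1)*E(9) + P = -7*(2 + 9**2) + 65 = -7*(2 + 81) + 65 = -7*83 + 65 = -581 + 65 = -516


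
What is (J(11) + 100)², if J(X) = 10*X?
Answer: 44100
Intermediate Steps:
(J(11) + 100)² = (10*11 + 100)² = (110 + 100)² = 210² = 44100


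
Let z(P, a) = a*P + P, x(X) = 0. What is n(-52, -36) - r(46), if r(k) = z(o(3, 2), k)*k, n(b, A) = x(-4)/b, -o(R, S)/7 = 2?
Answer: 30268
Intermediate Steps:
o(R, S) = -14 (o(R, S) = -7*2 = -14)
n(b, A) = 0 (n(b, A) = 0/b = 0)
z(P, a) = P + P*a (z(P, a) = P*a + P = P + P*a)
r(k) = k*(-14 - 14*k) (r(k) = (-14*(1 + k))*k = (-14 - 14*k)*k = k*(-14 - 14*k))
n(-52, -36) - r(46) = 0 - 14*46*(-1 - 1*46) = 0 - 14*46*(-1 - 46) = 0 - 14*46*(-47) = 0 - 1*(-30268) = 0 + 30268 = 30268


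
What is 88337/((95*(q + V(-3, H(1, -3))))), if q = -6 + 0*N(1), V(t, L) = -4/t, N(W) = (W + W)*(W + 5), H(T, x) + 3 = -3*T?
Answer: -265011/1330 ≈ -199.26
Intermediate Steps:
H(T, x) = -3 - 3*T
N(W) = 2*W*(5 + W) (N(W) = (2*W)*(5 + W) = 2*W*(5 + W))
q = -6 (q = -6 + 0*(2*1*(5 + 1)) = -6 + 0*(2*1*6) = -6 + 0*12 = -6 + 0 = -6)
88337/((95*(q + V(-3, H(1, -3))))) = 88337/((95*(-6 - 4/(-3)))) = 88337/((95*(-6 - 4*(-⅓)))) = 88337/((95*(-6 + 4/3))) = 88337/((95*(-14/3))) = 88337/(-1330/3) = 88337*(-3/1330) = -265011/1330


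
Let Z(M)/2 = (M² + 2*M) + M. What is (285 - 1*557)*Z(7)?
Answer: -38080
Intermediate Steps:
Z(M) = 2*M² + 6*M (Z(M) = 2*((M² + 2*M) + M) = 2*(M² + 3*M) = 2*M² + 6*M)
(285 - 1*557)*Z(7) = (285 - 1*557)*(2*7*(3 + 7)) = (285 - 557)*(2*7*10) = -272*140 = -38080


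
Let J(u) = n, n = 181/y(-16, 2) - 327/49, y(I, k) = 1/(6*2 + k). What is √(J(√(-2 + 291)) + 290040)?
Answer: √14335799/7 ≈ 540.89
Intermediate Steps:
y(I, k) = 1/(12 + k)
n = 123839/49 (n = 181/(1/(12 + 2)) - 327/49 = 181/(1/14) - 327*1/49 = 181/(1/14) - 327/49 = 181*14 - 327/49 = 2534 - 327/49 = 123839/49 ≈ 2527.3)
J(u) = 123839/49
√(J(√(-2 + 291)) + 290040) = √(123839/49 + 290040) = √(14335799/49) = √14335799/7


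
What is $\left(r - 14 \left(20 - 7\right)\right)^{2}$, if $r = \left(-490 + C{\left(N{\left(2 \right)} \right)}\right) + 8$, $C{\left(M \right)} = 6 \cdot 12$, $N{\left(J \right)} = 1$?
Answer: $350464$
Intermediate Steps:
$C{\left(M \right)} = 72$
$r = -410$ ($r = \left(-490 + 72\right) + 8 = -418 + 8 = -410$)
$\left(r - 14 \left(20 - 7\right)\right)^{2} = \left(-410 - 14 \left(20 - 7\right)\right)^{2} = \left(-410 - 182\right)^{2} = \left(-592\right)^{2} = 350464$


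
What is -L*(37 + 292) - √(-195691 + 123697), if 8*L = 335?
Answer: -110215/8 - 13*I*√426 ≈ -13777.0 - 268.32*I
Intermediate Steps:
L = 335/8 (L = (⅛)*335 = 335/8 ≈ 41.875)
-L*(37 + 292) - √(-195691 + 123697) = -335*(37 + 292)/8 - √(-195691 + 123697) = -335*329/8 - √(-71994) = -1*110215/8 - 13*I*√426 = -110215/8 - 13*I*√426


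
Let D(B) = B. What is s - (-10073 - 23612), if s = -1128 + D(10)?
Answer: 32567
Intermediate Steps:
s = -1118 (s = -1128 + 10 = -1118)
s - (-10073 - 23612) = -1118 - (-10073 - 23612) = -1118 - 1*(-33685) = -1118 + 33685 = 32567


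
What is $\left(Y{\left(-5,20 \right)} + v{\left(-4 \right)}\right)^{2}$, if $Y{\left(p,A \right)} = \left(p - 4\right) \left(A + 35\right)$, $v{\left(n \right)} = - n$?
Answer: $241081$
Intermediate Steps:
$Y{\left(p,A \right)} = \left(-4 + p\right) \left(35 + A\right)$
$\left(Y{\left(-5,20 \right)} + v{\left(-4 \right)}\right)^{2} = \left(\left(-140 - 80 + 35 \left(-5\right) + 20 \left(-5\right)\right) - -4\right)^{2} = \left(\left(-140 - 80 - 175 - 100\right) + 4\right)^{2} = \left(-495 + 4\right)^{2} = \left(-491\right)^{2} = 241081$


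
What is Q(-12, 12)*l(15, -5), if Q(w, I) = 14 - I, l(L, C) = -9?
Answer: -18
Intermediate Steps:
Q(-12, 12)*l(15, -5) = (14 - 1*12)*(-9) = (14 - 12)*(-9) = 2*(-9) = -18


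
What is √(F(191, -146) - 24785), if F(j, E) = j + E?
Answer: 2*I*√6185 ≈ 157.29*I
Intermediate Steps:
F(j, E) = E + j
√(F(191, -146) - 24785) = √((-146 + 191) - 24785) = √(45 - 24785) = √(-24740) = 2*I*√6185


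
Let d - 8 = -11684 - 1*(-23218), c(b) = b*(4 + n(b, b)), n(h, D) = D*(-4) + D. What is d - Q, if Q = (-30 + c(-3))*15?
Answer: 12577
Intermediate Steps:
n(h, D) = -3*D (n(h, D) = -4*D + D = -3*D)
c(b) = b*(4 - 3*b)
Q = -1035 (Q = (-30 - 3*(4 - 3*(-3)))*15 = (-30 - 3*(4 + 9))*15 = (-30 - 3*13)*15 = (-30 - 39)*15 = -69*15 = -1035)
d = 11542 (d = 8 + (-11684 - 1*(-23218)) = 8 + (-11684 + 23218) = 8 + 11534 = 11542)
d - Q = 11542 - 1*(-1035) = 11542 + 1035 = 12577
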